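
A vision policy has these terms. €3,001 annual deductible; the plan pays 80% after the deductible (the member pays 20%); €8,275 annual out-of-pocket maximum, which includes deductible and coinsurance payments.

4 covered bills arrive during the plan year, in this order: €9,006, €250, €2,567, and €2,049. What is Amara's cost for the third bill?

€513.40

Bill 1, €9,006: €3,001 finishes the deductible; €6,005 goes to coinsurance; member's 20% is €1,201. Member owes €4,202 (running OOP €4,202).
Bill 2, €250: deductible met; 20% of €250 = €50. Member owes €50 (running OOP €4,252).
Bill 3, €2,567: deductible already satisfied, so member's share is 20% × €2,567 = €513.40. Member pays €513.40; OOP now €4,765.40.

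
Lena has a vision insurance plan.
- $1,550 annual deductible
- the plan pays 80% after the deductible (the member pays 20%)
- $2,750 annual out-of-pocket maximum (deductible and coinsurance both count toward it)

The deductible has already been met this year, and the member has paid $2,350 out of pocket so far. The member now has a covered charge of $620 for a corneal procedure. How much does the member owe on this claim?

With the deductible met, the entire $620 is subject to coinsurance.
20% of $620 = $124 falls to the member.
Year-to-date out-of-pocket becomes $2,350 + $124 = $2,474, still under the $2,750 maximum, so no cap applies.

$124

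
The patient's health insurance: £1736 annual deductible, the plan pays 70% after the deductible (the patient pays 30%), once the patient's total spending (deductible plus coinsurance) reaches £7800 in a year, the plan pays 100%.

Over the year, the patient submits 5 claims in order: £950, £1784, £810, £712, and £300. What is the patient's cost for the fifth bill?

£90

Claim 1 (£950): entire amount goes to the deductible. Cost to patient: £950. OOP to date £950.
Claim 2 (£1784): deductible takes £786, £998 remains; 30% of £998 = £299.40. Patient pays £1085.40; OOP now £2035.40.
Claim 3 (£810): 30% coinsurance on £810 = £243. Patient pays £243; OOP now £2278.40.
Claim 4 (£712): 30% coinsurance on £712 = £213.60. Patient owes £213.60 (running OOP £2492).
Claim 5 (£300): deductible met; 30% of £300 = £90. Patient pays £90; OOP now £2582.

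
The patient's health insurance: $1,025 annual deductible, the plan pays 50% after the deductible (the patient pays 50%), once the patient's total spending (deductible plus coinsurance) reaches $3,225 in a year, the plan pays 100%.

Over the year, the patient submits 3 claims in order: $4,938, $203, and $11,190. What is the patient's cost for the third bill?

$142

Claim 1 ($4,938): $1,025 to deductible, leaving $3,913; coinsurance $3,913 × 50% = $1,956.50. Patient pays $2,981.50; OOP now $2,981.50.
Claim 2 ($203): deductible met; 50% of $203 = $101.50. Patient owes $101.50 (running OOP $3,083).
Claim 3 ($11,190): deductible met; 50% of $11,190 = $5,595. That would push OOP to $8,678, over the $3,225 cap, so patient pays $3,225 − $3,083 = $142.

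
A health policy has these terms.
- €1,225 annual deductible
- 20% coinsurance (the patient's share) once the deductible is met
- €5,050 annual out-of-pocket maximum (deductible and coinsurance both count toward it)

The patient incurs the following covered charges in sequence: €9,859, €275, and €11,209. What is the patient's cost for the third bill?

€2,043.20

Claim 1 (€9,859): deductible takes €1,225, €8,634 remains; 20% of €8,634 = €1,726.80. Cost to patient: €2,951.80. OOP to date €2,951.80.
Claim 2 (€275): deductible met; 20% of €275 = €55. Patient owes €55 (running OOP €3,006.80).
Claim 3 (€11,209): deductible met; 20% of €11,209 = €2,241.80. OOP would hit €5,248.60 > €5,050, so the cap limits the patient to €5,050 − €3,006.80 = €2,043.20.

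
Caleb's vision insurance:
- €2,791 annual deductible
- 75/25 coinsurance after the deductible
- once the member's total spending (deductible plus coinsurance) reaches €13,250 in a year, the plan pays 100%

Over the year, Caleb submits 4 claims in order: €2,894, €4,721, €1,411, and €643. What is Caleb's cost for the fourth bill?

€160.75

Claim 1 (€2,894): deductible takes €2,791, €103 remains; 25% of €103 = €25.75. Member owes €2,816.75 (running OOP €2,816.75).
Claim 2 (€4,721): 25% coinsurance on €4,721 = €1,180.25. Member owes €1,180.25 (running OOP €3,997).
Claim 3 (€1,411): deductible met; 25% of €1,411 = €352.75. Member pays €352.75; OOP now €4,349.75.
Claim 4 (€643): deductible met; 25% of €643 = €160.75. Cost to member: €160.75. OOP to date €4,510.50.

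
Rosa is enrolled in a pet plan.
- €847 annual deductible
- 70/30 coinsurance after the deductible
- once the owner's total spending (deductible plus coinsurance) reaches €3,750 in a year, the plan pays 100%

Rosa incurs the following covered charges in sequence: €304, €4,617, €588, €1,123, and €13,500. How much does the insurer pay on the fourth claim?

Claim 1 (€304): entire amount goes to the deductible. Cost to owner: €304. OOP to date €304. Plan pays €304 − €304 = €0.
Claim 2 (€4,617): €543 finishes the deductible; €4,074 goes to coinsurance; coinsurance €4,074 × 30% = €1,222.20. Owner pays €1,765.20; OOP now €2,069.20. Insurer: €4,617 − €1,765.20 = €2,851.80.
Claim 3 (€588): deductible met; 30% of €588 = €176.40. Owner owes €176.40 (running OOP €2,245.60). Insurer: €588 − €176.40 = €411.60.
Claim 4 (€1,123): 30% coinsurance on €1,123 = €336.90. Owner owes €336.90 (running OOP €2,582.50). Insurer: €1,123 − €336.90 = €786.10.

€786.10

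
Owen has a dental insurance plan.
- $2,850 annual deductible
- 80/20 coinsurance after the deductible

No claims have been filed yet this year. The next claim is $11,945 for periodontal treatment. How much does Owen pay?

$4,669

Deductible not yet touched, so the first $2,850 of the bill goes to the deductible.
That leaves $11,945 − $2,850 = $9,095 for coinsurance.
Coinsurance: $9,095 × 20% = $1,819.
That puts the patient's cost at $2,850 + $1,819 = $4,669.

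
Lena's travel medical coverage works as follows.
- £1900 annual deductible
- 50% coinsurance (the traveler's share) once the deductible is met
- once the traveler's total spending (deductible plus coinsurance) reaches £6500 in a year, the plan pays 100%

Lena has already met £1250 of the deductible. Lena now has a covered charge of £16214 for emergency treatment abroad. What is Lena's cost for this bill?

Remaining deductible: £1900 − £1250 = £650.
The remaining £15564 (= £16214 − £650) moves to coinsurance.
Coinsurance: £15564 × 50% = £7782.
Traveler responsibility before any cap: £650 + £7782 = £8432.
Adding £8432 to the £1250 already spent would give £9682, which exceeds the £6500 cap; the traveler pays just £6500 − £1250 = £5250.

£5250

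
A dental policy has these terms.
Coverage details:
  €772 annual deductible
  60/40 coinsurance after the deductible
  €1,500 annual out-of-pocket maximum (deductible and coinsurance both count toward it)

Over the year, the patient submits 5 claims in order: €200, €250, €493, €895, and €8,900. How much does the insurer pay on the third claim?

€102.60

Bill 1, €200: entire amount goes to the deductible. Patient owes €200 (running OOP €200). Plan pays €200 − €200 = €0.
Bill 2, €250: fully absorbed by the deductible. Cost to patient: €250. OOP to date €450. Insurer: €250 − €250 = €0.
Bill 3, €493: deductible takes €322, €171 remains; 40% of €171 = €68.40. Cost to patient: €390.40. OOP to date €840.40. Plan pays €493 − €390.40 = €102.60.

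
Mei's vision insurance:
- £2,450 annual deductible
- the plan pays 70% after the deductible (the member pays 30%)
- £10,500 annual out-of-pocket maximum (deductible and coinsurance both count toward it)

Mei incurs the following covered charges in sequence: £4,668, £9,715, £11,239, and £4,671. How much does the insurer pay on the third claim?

£7,867.30

Bill 1, £4,668: deductible takes £2,450, £2,218 remains; coinsurance £2,218 × 30% = £665.40. Member owes £3,115.40 (running OOP £3,115.40). Insurer: £4,668 − £3,115.40 = £1,552.60.
Bill 2, £9,715: deductible already satisfied, so member's share is 30% × £9,715 = £2,914.50. Member pays £2,914.50; OOP now £6,029.90. Insurer: £9,715 − £2,914.50 = £6,800.50.
Bill 3, £11,239: deductible already satisfied, so member's share is 30% × £11,239 = £3,371.70. Cost to member: £3,371.70. OOP to date £9,401.60. Plan pays £11,239 − £3,371.70 = £7,867.30.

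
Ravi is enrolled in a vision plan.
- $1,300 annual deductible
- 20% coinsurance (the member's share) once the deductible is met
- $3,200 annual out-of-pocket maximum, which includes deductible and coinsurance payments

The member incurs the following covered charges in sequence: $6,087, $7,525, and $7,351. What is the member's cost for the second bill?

#1 ($6,087): deductible takes $1,300, $4,787 remains; coinsurance $4,787 × 20% = $957.40. Member pays $2,257.40; OOP now $2,257.40.
#2 ($7,525): deductible already satisfied, so member's share is 20% × $7,525 = $1,505. That would push OOP to $3,762.40, over the $3,200 cap, so member pays $3,200 − $2,257.40 = $942.60.

$942.60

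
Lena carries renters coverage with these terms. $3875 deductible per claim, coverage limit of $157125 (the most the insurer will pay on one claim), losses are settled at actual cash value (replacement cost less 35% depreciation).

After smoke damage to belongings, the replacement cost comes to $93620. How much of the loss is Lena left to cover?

$36642

Actual cash value after 35% depreciation: $93620 × 65% = $60853.
Less the $3875 deductible: $60853 − $3875 = $56978.
$56978 is within the $157125 limit, so the insurer pays $56978.
Out of pocket: $93620 − $56978 = $36642.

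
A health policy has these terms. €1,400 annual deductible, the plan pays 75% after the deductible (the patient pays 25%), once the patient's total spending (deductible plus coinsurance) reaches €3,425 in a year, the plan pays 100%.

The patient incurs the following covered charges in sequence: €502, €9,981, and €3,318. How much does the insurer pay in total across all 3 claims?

€10,376

Bill 1, €502: all of it applies to the deductible. Patient owes €502 (running OOP €502). Plan pays €502 − €502 = €0.
Bill 2, €9,981: deductible takes €898, €9,083 remains; patient's 25% is €2,270.75. Claim cost before the cap: €898 + €2,270.75 = €3,168.75. Adding that to €502 gives €3,670.75, past the €3,425 cap; patient pays only €3,425 − €502 = €2,923. Plan pays €9,981 − €2,923 = €7,058.
Bill 3, €3,318: deductible met; 25% of €3,318 = €829.50. OOP would hit €4,254.50 > €3,425, so the cap limits the patient to €3,425 − €3,425 = €0. Insurer: €3,318 − €0 = €3,318.
Insurer total: €0 + €7,058 + €3,318 = €10,376.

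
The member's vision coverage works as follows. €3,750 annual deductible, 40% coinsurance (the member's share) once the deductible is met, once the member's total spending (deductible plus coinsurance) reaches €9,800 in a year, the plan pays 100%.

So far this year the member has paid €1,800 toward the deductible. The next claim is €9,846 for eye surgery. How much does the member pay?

Remaining deductible: €3,750 − €1,800 = €1,950.
That leaves €9,846 − €1,950 = €7,896 for coinsurance.
Coinsurance: €7,896 × 40% = €3,158.40.
Member responsibility before any cap: €1,950 + €3,158.40 = €5,108.40.
Year-to-date out-of-pocket becomes €1,800 + €5,108.40 = €6,908.40, still under the €9,800 maximum, so no cap applies.

€5,108.40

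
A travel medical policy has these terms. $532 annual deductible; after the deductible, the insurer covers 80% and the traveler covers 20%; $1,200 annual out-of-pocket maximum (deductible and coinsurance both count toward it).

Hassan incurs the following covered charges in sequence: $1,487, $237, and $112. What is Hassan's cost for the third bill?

$22.40

#1 ($1,487): deductible takes $532, $955 remains; traveler's 20% is $191. Traveler pays $723; OOP now $723.
#2 ($237): 20% coinsurance on $237 = $47.40. Traveler pays $47.40; OOP now $770.40.
#3 ($112): 20% coinsurance on $112 = $22.40. Cost to traveler: $22.40. OOP to date $792.80.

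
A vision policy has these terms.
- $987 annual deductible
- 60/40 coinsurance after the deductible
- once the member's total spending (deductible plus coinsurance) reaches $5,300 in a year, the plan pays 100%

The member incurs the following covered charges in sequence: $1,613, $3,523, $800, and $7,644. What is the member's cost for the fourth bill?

Bill 1, $1,613: deductible takes $987, $626 remains; coinsurance $626 × 40% = $250.40. Member pays $1,237.40; OOP now $1,237.40.
Bill 2, $3,523: deductible already satisfied, so member's share is 40% × $3,523 = $1,409.20. Member owes $1,409.20 (running OOP $2,646.60).
Bill 3, $800: deductible met; 40% of $800 = $320. Member owes $320 (running OOP $2,966.60).
Bill 4, $7,644: 40% coinsurance on $7,644 = $3,057.60. OOP would hit $6,024.20 > $5,300, so the cap limits the member to $5,300 − $2,966.60 = $2,333.40.

$2,333.40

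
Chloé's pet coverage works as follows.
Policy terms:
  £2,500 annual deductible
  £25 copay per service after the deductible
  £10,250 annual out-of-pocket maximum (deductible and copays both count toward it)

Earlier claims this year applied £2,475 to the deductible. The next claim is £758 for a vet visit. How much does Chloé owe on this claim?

Remaining deductible: £2,500 − £2,475 = £25.
That leaves £758 − £25 = £733 for the copay.
Copay on this service: £25.
That puts the owner's cost at £25 + £25 = £50 before any cap.
Total out-of-pocket so far would be £2,475 + £50 = £2,525, below the £10,250 cap — no reduction.

£50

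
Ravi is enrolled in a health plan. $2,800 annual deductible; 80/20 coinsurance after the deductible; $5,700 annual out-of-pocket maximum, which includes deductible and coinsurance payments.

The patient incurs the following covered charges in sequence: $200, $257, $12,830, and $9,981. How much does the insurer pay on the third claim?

Claim 1 — $200: all of it applies to the deductible. Patient pays $200; OOP now $200. Insurer: $200 − $200 = $0.
Claim 2 — $257: fully absorbed by the deductible. Patient owes $257 (running OOP $457). Insurer: $257 − $257 = $0.
Claim 3 — $12,830: deductible takes $2,343, $10,487 remains; patient's 20% is $2,097.40. Cost to patient: $4,440.40. OOP to date $4,897.40. Insurer: $12,830 − $4,440.40 = $8,389.60.

$8,389.60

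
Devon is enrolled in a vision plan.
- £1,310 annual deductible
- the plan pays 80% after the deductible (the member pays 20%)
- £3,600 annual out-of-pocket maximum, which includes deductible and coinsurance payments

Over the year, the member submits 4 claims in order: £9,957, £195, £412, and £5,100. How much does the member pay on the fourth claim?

Claim 1 — £9,957: deductible takes £1,310, £8,647 remains; coinsurance £8,647 × 20% = £1,729.40. Cost to member: £3,039.40. OOP to date £3,039.40.
Claim 2 — £195: 20% coinsurance on £195 = £39. Member pays £39; OOP now £3,078.40.
Claim 3 — £412: deductible already satisfied, so member's share is 20% × £412 = £82.40. Member pays £82.40; OOP now £3,160.80.
Claim 4 — £5,100: 20% coinsurance on £5,100 = £1,020. Adding that to £3,160.80 gives £4,180.80, past the £3,600 cap; member pays only £3,600 − £3,160.80 = £439.20.

£439.20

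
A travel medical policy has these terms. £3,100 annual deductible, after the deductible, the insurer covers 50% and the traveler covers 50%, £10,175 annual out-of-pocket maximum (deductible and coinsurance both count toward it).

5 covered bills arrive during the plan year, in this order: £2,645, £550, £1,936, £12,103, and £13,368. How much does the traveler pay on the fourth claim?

£6,051.50

Claim 1 — £2,645: fully absorbed by the deductible. Traveler owes £2,645 (running OOP £2,645).
Claim 2 — £550: £455 to deductible, leaving £95; coinsurance £95 × 50% = £47.50. Traveler owes £502.50 (running OOP £3,147.50).
Claim 3 — £1,936: 50% coinsurance on £1,936 = £968. Cost to traveler: £968. OOP to date £4,115.50.
Claim 4 — £12,103: deductible met; 50% of £12,103 = £6,051.50. Traveler owes £6,051.50 (running OOP £10,167).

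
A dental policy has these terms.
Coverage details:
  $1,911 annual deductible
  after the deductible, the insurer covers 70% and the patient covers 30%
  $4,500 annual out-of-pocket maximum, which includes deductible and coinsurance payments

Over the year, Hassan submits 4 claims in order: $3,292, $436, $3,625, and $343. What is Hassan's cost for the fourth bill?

Claim 1 ($3,292): $1,911 finishes the deductible; $1,381 goes to coinsurance; patient's 30% is $414.30. Patient pays $2,325.30; OOP now $2,325.30.
Claim 2 ($436): deductible already satisfied, so patient's share is 30% × $436 = $130.80. Patient pays $130.80; OOP now $2,456.10.
Claim 3 ($3,625): deductible met; 30% of $3,625 = $1,087.50. Patient owes $1,087.50 (running OOP $3,543.60).
Claim 4 ($343): deductible already satisfied, so patient's share is 30% × $343 = $102.90. Patient pays $102.90; OOP now $3,646.50.

$102.90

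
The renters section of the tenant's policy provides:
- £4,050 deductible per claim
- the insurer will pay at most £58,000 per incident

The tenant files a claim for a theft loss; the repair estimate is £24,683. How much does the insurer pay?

£20,633

Subtract the deductible: £24,683 − £4,050 = £20,633.
£20,633 is within the £58,000 limit, so the insurer pays £20,633.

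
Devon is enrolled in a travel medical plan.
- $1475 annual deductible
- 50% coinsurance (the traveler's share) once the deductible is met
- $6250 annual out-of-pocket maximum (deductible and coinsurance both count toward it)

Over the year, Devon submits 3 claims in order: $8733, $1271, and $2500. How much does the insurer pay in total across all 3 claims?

$6254

#1 ($8733): deductible takes $1475, $7258 remains; coinsurance $7258 × 50% = $3629. Cost to traveler: $5104. OOP to date $5104. Insurer: $8733 − $5104 = $3629.
#2 ($1271): 50% coinsurance on $1271 = $635.50. Traveler pays $635.50; OOP now $5739.50. Insurer: $1271 − $635.50 = $635.50.
#3 ($2500): 50% coinsurance on $2500 = $1250. Adding that to $5739.50 gives $6989.50, past the $6250 cap; traveler pays only $6250 − $5739.50 = $510.50. Plan pays $2500 − $510.50 = $1989.50.
Insurer total = bills − traveler's total = $12504 − $6250 = $6254.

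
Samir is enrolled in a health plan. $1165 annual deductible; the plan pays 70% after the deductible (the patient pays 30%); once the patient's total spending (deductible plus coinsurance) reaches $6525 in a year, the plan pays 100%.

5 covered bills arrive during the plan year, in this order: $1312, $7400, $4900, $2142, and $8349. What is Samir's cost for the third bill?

Claim 1 — $1312: $1165 to deductible, leaving $147; 30% of $147 = $44.10. Cost to patient: $1209.10. OOP to date $1209.10.
Claim 2 — $7400: deductible already satisfied, so patient's share is 30% × $7400 = $2220. Patient pays $2220; OOP now $3429.10.
Claim 3 — $4900: 30% coinsurance on $4900 = $1470. Cost to patient: $1470. OOP to date $4899.10.

$1470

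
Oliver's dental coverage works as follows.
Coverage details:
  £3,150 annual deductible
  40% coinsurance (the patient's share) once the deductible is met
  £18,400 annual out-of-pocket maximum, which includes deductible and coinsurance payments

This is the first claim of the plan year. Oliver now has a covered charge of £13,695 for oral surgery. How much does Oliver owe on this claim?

£7,368

Nothing has been paid toward the £3,150 deductible, so the first £3,150 of this charge is applied there.
That leaves £13,695 − £3,150 = £10,545 for coinsurance.
Patient's 40% share of £10,545 is £4,218.
That puts the patient's cost at £3,150 + £4,218 = £7,368 before any cap.
Year-to-date out-of-pocket becomes £0 + £7,368 = £7,368, still under the £18,400 maximum, so no cap applies.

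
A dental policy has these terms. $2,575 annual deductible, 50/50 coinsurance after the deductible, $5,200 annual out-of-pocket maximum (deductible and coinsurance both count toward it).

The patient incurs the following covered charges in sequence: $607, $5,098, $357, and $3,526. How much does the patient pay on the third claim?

Bill 1, $607: all of it applies to the deductible. Cost to patient: $607. OOP to date $607.
Bill 2, $5,098: deductible takes $1,968, $3,130 remains; coinsurance $3,130 × 50% = $1,565. Patient owes $3,533 (running OOP $4,140).
Bill 3, $357: deductible already satisfied, so patient's share is 50% × $357 = $178.50. Cost to patient: $178.50. OOP to date $4,318.50.

$178.50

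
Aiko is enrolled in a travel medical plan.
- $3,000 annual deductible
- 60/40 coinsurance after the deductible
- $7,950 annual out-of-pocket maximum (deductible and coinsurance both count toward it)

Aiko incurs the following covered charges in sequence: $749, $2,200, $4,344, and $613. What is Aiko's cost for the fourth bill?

$245.20

Claim 1 ($749): entire amount goes to the deductible. Cost to traveler: $749. OOP to date $749.
Claim 2 ($2,200): entire amount goes to the deductible. Traveler pays $2,200; OOP now $2,949.
Claim 3 ($4,344): deductible takes $51, $4,293 remains; 40% of $4,293 = $1,717.20. Cost to traveler: $1,768.20. OOP to date $4,717.20.
Claim 4 ($613): 40% coinsurance on $613 = $245.20. Cost to traveler: $245.20. OOP to date $4,962.40.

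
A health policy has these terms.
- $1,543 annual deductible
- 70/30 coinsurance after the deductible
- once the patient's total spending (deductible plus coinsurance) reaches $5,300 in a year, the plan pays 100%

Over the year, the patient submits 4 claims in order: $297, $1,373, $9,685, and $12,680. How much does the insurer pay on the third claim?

#1 ($297): fully absorbed by the deductible. Patient pays $297; OOP now $297. Insurer: $297 − $297 = $0.
#2 ($1,373): deductible takes $1,246, $127 remains; coinsurance $127 × 30% = $38.10. Cost to patient: $1,284.10. OOP to date $1,581.10. Plan pays $1,373 − $1,284.10 = $88.90.
#3 ($9,685): 30% coinsurance on $9,685 = $2,905.50. Cost to patient: $2,905.50. OOP to date $4,486.60. Insurer: $9,685 − $2,905.50 = $6,779.50.

$6,779.50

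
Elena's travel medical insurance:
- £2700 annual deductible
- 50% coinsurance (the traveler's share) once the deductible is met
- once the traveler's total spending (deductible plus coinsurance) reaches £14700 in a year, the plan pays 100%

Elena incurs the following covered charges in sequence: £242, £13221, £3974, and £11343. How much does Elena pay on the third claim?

#1 (£242): all of it applies to the deductible. Traveler owes £242 (running OOP £242).
#2 (£13221): deductible takes £2458, £10763 remains; coinsurance £10763 × 50% = £5381.50. Traveler pays £7839.50; OOP now £8081.50.
#3 (£3974): 50% coinsurance on £3974 = £1987. Traveler pays £1987; OOP now £10068.50.

£1987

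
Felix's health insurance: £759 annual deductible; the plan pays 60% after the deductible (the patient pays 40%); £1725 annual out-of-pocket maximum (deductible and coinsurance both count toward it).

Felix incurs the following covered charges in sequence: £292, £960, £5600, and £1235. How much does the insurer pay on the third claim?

#1 (£292): fully absorbed by the deductible. Patient owes £292 (running OOP £292). Plan pays £292 − £292 = £0.
#2 (£960): £467 to deductible, leaving £493; coinsurance £493 × 40% = £197.20. Patient owes £664.20 (running OOP £956.20). Plan pays £960 − £664.20 = £295.80.
#3 (£5600): deductible already satisfied, so patient's share is 40% × £5600 = £2240. That would push OOP to £3196.20, over the £1725 cap, so patient pays £1725 − £956.20 = £768.80. Insurer: £5600 − £768.80 = £4831.20.

£4831.20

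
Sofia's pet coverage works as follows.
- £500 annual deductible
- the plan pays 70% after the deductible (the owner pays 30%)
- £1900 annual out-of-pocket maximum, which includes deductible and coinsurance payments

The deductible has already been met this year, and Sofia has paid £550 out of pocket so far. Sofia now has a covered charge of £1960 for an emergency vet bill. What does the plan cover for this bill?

£1372

With the deductible met, the entire £1960 is subject to coinsurance.
Coinsurance: £1960 × 30% = £588.
Year-to-date out-of-pocket becomes £550 + £588 = £1138, still under the £1900 maximum, so no cap applies.
The insurer covers the remainder: £1960 − £588 = £1372.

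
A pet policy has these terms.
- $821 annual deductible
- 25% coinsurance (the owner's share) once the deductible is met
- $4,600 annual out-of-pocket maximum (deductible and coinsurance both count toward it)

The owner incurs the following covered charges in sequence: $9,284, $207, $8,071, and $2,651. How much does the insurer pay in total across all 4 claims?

$15,613

#1 ($9,284): $821 to deductible, leaving $8,463; 25% of $8,463 = $2,115.75. Cost to owner: $2,936.75. OOP to date $2,936.75. Insurer: $9,284 − $2,936.75 = $6,347.25.
#2 ($207): deductible met; 25% of $207 = $51.75. Owner pays $51.75; OOP now $2,988.50. Plan pays $207 − $51.75 = $155.25.
#3 ($8,071): 25% coinsurance on $8,071 = $2,017.75. OOP would hit $5,006.25 > $4,600, so the cap limits the owner to $4,600 − $2,988.50 = $1,611.50. Insurer: $8,071 − $1,611.50 = $6,459.50.
#4 ($2,651): 25% coinsurance on $2,651 = $662.75. Adding that to $4,600 gives $5,262.75, past the $4,600 cap; owner pays only $4,600 − $4,600 = $0. Plan pays $2,651 − $0 = $2,651.
Insurer total = bills − owner's total = $20,213 − $4,600 = $15,613.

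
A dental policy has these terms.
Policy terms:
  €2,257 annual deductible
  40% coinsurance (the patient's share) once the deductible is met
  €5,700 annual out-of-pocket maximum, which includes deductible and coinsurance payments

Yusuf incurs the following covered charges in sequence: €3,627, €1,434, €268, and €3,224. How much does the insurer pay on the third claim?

Bill 1, €3,627: €2,257 to deductible, leaving €1,370; patient's 40% is €548. Patient owes €2,805 (running OOP €2,805). Insurer: €3,627 − €2,805 = €822.
Bill 2, €1,434: deductible met; 40% of €1,434 = €573.60. Cost to patient: €573.60. OOP to date €3,378.60. Plan pays €1,434 − €573.60 = €860.40.
Bill 3, €268: deductible already satisfied, so patient's share is 40% × €268 = €107.20. Patient owes €107.20 (running OOP €3,485.80). Insurer: €268 − €107.20 = €160.80.

€160.80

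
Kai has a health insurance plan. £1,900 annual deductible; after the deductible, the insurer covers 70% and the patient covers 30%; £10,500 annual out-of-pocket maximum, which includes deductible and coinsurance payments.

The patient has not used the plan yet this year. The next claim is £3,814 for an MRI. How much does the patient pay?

Deductible not yet touched, so the first £1,900 of the bill goes to the deductible.
That leaves £3,814 − £1,900 = £1,914 for coinsurance.
Coinsurance: £1,914 × 30% = £574.20.
That puts the patient's cost at £1,900 + £574.20 = £2,474.20 before any cap.
Total out-of-pocket so far would be £0 + £2,474.20 = £2,474.20, below the £10,500 cap — no reduction.

£2,474.20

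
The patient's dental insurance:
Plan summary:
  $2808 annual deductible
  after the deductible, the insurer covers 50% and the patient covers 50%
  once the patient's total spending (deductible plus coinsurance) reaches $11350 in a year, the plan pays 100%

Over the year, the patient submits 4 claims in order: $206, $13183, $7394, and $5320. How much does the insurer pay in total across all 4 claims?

$14753

Claim 1 ($206): entire amount goes to the deductible. Cost to patient: $206. OOP to date $206. Insurer: $206 − $206 = $0.
Claim 2 ($13183): deductible takes $2602, $10581 remains; patient's 50% is $5290.50. Patient pays $7892.50; OOP now $8098.50. Insurer: $13183 − $7892.50 = $5290.50.
Claim 3 ($7394): 50% coinsurance on $7394 = $3697. That would push OOP to $11795.50, over the $11350 cap, so patient pays $11350 − $8098.50 = $3251.50. Plan pays $7394 − $3251.50 = $4142.50.
Claim 4 ($5320): deductible met; 50% of $5320 = $2660. Adding that to $11350 gives $14010, past the $11350 cap; patient pays only $11350 − $11350 = $0. Plan pays $5320 − $0 = $5320.
Insurer total: $0 + $5290.50 + $4142.50 + $5320 = $14753.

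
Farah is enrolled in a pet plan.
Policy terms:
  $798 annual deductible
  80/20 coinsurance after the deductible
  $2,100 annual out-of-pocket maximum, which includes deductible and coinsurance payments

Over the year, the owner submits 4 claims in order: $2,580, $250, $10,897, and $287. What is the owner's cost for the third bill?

$895.60

#1 ($2,580): $798 finishes the deductible; $1,782 goes to coinsurance; coinsurance $1,782 × 20% = $356.40. Cost to owner: $1,154.40. OOP to date $1,154.40.
#2 ($250): deductible met; 20% of $250 = $50. Cost to owner: $50. OOP to date $1,204.40.
#3 ($10,897): deductible already satisfied, so owner's share is 20% × $10,897 = $2,179.40. Adding that to $1,204.40 gives $3,383.80, past the $2,100 cap; owner pays only $2,100 − $1,204.40 = $895.60.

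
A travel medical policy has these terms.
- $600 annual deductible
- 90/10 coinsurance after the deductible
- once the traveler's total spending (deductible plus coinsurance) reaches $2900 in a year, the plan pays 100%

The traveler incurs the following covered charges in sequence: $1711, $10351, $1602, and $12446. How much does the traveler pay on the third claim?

$160.20

Claim 1 ($1711): $600 to deductible, leaving $1111; traveler's 10% is $111.10. Cost to traveler: $711.10. OOP to date $711.10.
Claim 2 ($10351): deductible met; 10% of $10351 = $1035.10. Cost to traveler: $1035.10. OOP to date $1746.20.
Claim 3 ($1602): deductible already satisfied, so traveler's share is 10% × $1602 = $160.20. Cost to traveler: $160.20. OOP to date $1906.40.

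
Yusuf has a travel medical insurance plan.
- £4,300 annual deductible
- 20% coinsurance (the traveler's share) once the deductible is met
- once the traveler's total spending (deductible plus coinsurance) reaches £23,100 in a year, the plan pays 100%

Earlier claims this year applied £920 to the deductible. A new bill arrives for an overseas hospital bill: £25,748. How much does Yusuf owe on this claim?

£7,853.60

Remaining deductible: £4,300 − £920 = £3,380.
After the £3,380 deductible portion, £25,748 − £3,380 = £22,368 is subject to coinsurance.
Coinsurance: £22,368 × 20% = £4,473.60.
So the traveler owes £3,380 + £4,473.60 = £7,853.60 before any cap.
Year-to-date out-of-pocket becomes £920 + £7,853.60 = £8,773.60, still under the £23,100 maximum, so no cap applies.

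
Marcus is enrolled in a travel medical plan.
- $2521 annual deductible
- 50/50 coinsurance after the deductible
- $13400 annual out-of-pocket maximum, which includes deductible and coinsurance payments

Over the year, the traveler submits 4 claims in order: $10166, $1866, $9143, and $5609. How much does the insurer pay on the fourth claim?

$4057

Bill 1, $10166: $2521 finishes the deductible; $7645 goes to coinsurance; coinsurance $7645 × 50% = $3822.50. Traveler owes $6343.50 (running OOP $6343.50). Insurer: $10166 − $6343.50 = $3822.50.
Bill 2, $1866: 50% coinsurance on $1866 = $933. Traveler owes $933 (running OOP $7276.50). Insurer: $1866 − $933 = $933.
Bill 3, $9143: deductible met; 50% of $9143 = $4571.50. Traveler owes $4571.50 (running OOP $11848). Insurer: $9143 − $4571.50 = $4571.50.
Bill 4, $5609: deductible met; 50% of $5609 = $2804.50. OOP would hit $14652.50 > $13400, so the cap limits the traveler to $13400 − $11848 = $1552. Plan pays $5609 − $1552 = $4057.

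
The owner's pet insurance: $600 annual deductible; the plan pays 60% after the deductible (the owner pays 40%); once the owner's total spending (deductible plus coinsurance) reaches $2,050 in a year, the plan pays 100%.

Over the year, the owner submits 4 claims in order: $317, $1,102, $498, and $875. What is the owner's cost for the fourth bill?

$350

Claim 1 ($317): entire amount goes to the deductible. Cost to owner: $317. OOP to date $317.
Claim 2 ($1,102): deductible takes $283, $819 remains; 40% of $819 = $327.60. Owner pays $610.60; OOP now $927.60.
Claim 3 ($498): deductible met; 40% of $498 = $199.20. Owner owes $199.20 (running OOP $1,126.80).
Claim 4 ($875): 40% coinsurance on $875 = $350. Owner owes $350 (running OOP $1,476.80).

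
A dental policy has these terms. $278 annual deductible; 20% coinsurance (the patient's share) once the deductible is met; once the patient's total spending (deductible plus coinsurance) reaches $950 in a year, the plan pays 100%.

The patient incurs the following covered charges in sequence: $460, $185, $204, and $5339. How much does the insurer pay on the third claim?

$163.20

#1 ($460): $278 to deductible, leaving $182; coinsurance $182 × 20% = $36.40. Cost to patient: $314.40. OOP to date $314.40. Plan pays $460 − $314.40 = $145.60.
#2 ($185): 20% coinsurance on $185 = $37. Patient pays $37; OOP now $351.40. Insurer: $185 − $37 = $148.
#3 ($204): 20% coinsurance on $204 = $40.80. Patient pays $40.80; OOP now $392.20. Plan pays $204 − $40.80 = $163.20.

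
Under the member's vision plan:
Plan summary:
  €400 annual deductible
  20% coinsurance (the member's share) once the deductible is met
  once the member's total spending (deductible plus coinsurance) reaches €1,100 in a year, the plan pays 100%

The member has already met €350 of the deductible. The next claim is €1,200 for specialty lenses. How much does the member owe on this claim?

€350 of the €400 deductible is already met, leaving €50.
The remaining €1,150 (= €1,200 − €50) moves to coinsurance.
Member's 20% share of €1,150 is €230.
Member responsibility before any cap: €50 + €230 = €280.
Total out-of-pocket so far would be €350 + €280 = €630, below the €1,100 cap — no reduction.

€280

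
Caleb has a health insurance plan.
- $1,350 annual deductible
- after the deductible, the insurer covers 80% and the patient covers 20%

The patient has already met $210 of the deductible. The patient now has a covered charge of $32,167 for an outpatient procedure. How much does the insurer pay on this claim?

$210 of the $1,350 deductible is already met, leaving $1,140.
That leaves $32,167 − $1,140 = $31,027 for coinsurance.
Coinsurance: $31,027 × 20% = $6,205.40.
Patient responsibility: $1,140 + $6,205.40 = $7,345.40.
Insurer pays the balance: $32,167 − $7,345.40 = $24,821.60.

$24,821.60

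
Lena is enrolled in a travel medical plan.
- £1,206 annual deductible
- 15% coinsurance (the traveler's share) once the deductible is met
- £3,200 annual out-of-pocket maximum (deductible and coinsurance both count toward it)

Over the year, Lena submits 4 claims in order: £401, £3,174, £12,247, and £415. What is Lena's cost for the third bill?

#1 (£401): entire amount goes to the deductible. Traveler owes £401 (running OOP £401).
#2 (£3,174): £805 finishes the deductible; £2,369 goes to coinsurance; 15% of £2,369 = £355.35. Cost to traveler: £1,160.35. OOP to date £1,561.35.
#3 (£12,247): deductible already satisfied, so traveler's share is 15% × £12,247 = £1,837.05. That would push OOP to £3,398.40, over the £3,200 cap, so traveler pays £3,200 − £1,561.35 = £1,638.65.

£1,638.65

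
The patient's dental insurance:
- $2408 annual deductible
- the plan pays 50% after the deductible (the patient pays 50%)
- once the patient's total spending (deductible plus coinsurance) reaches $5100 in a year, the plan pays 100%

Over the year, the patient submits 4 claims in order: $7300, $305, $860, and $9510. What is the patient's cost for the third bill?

$93.50

Bill 1, $7300: $2408 to deductible, leaving $4892; patient's 50% is $2446. Patient pays $4854; OOP now $4854.
Bill 2, $305: deductible already satisfied, so patient's share is 50% × $305 = $152.50. Patient owes $152.50 (running OOP $5006.50).
Bill 3, $860: deductible met; 50% of $860 = $430. That would push OOP to $5436.50, over the $5100 cap, so patient pays $5100 − $5006.50 = $93.50.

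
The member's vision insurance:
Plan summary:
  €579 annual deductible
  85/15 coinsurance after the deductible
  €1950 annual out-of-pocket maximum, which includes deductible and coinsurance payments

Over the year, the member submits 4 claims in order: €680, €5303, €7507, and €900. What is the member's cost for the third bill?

€560.40

Claim 1 (€680): €579 finishes the deductible; €101 goes to coinsurance; member's 15% is €15.15. Member owes €594.15 (running OOP €594.15).
Claim 2 (€5303): deductible met; 15% of €5303 = €795.45. Cost to member: €795.45. OOP to date €1389.60.
Claim 3 (€7507): 15% coinsurance on €7507 = €1126.05. OOP would hit €2515.65 > €1950, so the cap limits the member to €1950 − €1389.60 = €560.40.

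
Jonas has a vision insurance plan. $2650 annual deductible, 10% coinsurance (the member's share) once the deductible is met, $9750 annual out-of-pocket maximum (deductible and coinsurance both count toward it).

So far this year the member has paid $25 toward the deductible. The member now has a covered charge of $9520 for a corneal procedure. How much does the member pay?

Remaining deductible: $2650 − $25 = $2625.
The remaining $6895 (= $9520 − $2625) moves to coinsurance.
10% of $6895 = $689.50 falls to the member.
That puts the member's cost at $2625 + $689.50 = $3314.50 before any cap.
Year-to-date out-of-pocket becomes $25 + $3314.50 = $3339.50, still under the $9750 maximum, so no cap applies.

$3314.50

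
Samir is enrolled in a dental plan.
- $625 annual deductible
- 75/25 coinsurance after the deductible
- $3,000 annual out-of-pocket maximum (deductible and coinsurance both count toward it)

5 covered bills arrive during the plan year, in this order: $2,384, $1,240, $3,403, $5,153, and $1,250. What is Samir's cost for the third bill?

$850.75

Claim 1 ($2,384): $625 finishes the deductible; $1,759 goes to coinsurance; 25% of $1,759 = $439.75. Cost to patient: $1,064.75. OOP to date $1,064.75.
Claim 2 ($1,240): deductible already satisfied, so patient's share is 25% × $1,240 = $310. Patient owes $310 (running OOP $1,374.75).
Claim 3 ($3,403): 25% coinsurance on $3,403 = $850.75. Patient pays $850.75; OOP now $2,225.50.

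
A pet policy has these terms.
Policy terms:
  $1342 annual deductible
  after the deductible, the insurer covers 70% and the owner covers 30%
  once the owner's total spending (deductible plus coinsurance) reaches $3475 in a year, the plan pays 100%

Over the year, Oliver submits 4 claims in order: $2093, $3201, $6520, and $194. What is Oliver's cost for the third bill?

Claim 1 — $2093: deductible takes $1342, $751 remains; owner's 30% is $225.30. Cost to owner: $1567.30. OOP to date $1567.30.
Claim 2 — $3201: deductible met; 30% of $3201 = $960.30. Owner pays $960.30; OOP now $2527.60.
Claim 3 — $6520: 30% coinsurance on $6520 = $1956. OOP would hit $4483.60 > $3475, so the cap limits the owner to $3475 − $2527.60 = $947.40.

$947.40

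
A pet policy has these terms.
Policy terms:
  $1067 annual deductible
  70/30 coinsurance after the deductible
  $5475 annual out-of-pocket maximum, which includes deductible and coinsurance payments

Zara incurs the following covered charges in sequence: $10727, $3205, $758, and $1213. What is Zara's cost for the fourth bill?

Claim 1 — $10727: $1067 to deductible, leaving $9660; 30% of $9660 = $2898. Cost to owner: $3965. OOP to date $3965.
Claim 2 — $3205: 30% coinsurance on $3205 = $961.50. Owner pays $961.50; OOP now $4926.50.
Claim 3 — $758: 30% coinsurance on $758 = $227.40. Cost to owner: $227.40. OOP to date $5153.90.
Claim 4 — $1213: deductible met; 30% of $1213 = $363.90. That would push OOP to $5517.80, over the $5475 cap, so owner pays $5475 − $5153.90 = $321.10.

$321.10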